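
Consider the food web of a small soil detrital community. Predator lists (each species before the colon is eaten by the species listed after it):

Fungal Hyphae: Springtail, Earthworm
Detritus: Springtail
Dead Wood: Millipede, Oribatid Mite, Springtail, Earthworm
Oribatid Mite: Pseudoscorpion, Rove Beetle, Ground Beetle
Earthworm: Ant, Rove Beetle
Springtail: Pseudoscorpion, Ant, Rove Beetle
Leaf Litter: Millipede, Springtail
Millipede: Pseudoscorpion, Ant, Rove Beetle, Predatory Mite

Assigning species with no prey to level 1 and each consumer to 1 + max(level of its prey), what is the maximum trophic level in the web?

3

Basal resources (level 1): Dead Wood, Leaf Litter, Detritus, Fungal Hyphae.
Dead Wood → Millipede → Ant gives Ant level 3.
No species has a prey at level 3, so no species reaches level 4.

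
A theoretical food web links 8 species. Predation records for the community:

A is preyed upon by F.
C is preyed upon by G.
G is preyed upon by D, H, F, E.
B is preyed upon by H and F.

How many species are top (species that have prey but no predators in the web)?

4

Top species (has prey, but nothing eats it): E, D, F, H.
Count: 4.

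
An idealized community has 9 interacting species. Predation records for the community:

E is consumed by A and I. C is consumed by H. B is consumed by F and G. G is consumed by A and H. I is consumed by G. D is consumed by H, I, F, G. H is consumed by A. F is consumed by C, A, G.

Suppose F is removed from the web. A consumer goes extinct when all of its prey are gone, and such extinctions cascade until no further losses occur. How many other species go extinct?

Remove F.
Round 1: C (all prey gone) → extinct.
No further losses. Total secondary extinctions: 1.

1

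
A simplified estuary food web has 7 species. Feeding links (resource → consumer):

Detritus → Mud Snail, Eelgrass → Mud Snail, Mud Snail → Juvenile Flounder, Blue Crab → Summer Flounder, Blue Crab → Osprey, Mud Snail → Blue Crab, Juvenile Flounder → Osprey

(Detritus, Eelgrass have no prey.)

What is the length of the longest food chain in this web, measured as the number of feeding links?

3 links

One longest chain: Detritus → Mud Snail → Blue Crab → Summer Flounder.
It has 4 species and 3 links.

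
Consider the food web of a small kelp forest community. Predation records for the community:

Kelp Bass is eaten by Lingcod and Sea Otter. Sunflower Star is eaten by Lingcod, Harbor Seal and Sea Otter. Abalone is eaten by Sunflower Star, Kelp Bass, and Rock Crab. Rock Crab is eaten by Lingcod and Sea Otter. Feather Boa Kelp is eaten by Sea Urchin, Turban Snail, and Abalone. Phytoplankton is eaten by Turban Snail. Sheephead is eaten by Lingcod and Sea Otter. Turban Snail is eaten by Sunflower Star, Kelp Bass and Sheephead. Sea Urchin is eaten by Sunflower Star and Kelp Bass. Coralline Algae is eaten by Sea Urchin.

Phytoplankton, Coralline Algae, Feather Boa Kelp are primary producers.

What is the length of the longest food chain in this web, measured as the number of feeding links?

3 links

One longest chain: Coralline Algae → Sea Urchin → Sunflower Star → Harbor Seal.
It has 4 species and 3 links.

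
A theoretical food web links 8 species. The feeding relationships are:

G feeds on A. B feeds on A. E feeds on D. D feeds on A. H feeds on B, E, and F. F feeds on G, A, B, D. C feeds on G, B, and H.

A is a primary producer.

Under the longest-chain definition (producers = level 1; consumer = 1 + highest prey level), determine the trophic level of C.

Trophic level 5

A is a producer → level 1.
D eats A → level 2.
E eats D → level 3.
H eats E (level 3); other prey at levels: B 2, F 3 → level 4.
C eats H (level 4); other prey at levels: B 2, G 2 → level 5.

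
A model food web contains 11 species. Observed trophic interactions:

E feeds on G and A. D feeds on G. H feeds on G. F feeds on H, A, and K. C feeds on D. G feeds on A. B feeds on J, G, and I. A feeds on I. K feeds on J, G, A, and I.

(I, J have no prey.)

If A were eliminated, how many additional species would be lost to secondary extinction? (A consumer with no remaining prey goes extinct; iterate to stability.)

5

Remove A.
Round 1: G (all prey gone) → extinct.
Round 2: E (all prey gone), H (all prey gone), D (all prey gone) → extinct.
Round 3: C (all prey gone) → extinct.
No further losses. Total secondary extinctions: 5.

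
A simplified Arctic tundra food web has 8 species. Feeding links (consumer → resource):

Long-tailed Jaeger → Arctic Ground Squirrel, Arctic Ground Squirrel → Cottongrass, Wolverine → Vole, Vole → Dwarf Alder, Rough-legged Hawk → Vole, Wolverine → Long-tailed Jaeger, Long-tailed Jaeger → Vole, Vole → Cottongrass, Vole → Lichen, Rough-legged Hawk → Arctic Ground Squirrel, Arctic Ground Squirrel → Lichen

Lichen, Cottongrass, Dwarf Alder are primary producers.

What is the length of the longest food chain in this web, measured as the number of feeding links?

3 links

One longest chain: Lichen → Vole → Long-tailed Jaeger → Wolverine.
It has 4 species and 3 links.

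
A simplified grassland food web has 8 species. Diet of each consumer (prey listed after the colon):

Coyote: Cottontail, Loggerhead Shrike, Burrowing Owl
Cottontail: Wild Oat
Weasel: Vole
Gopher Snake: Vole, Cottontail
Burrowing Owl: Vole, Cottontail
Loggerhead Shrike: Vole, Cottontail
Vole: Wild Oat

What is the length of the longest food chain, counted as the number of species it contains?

One longest chain: Wild Oat → Vole → Loggerhead Shrike → Coyote.
It has 4 species and 3 links.

4 species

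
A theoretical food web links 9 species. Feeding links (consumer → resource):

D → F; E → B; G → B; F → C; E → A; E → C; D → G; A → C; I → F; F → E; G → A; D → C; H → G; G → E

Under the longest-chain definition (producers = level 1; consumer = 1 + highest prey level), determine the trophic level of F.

Trophic level 4

C is a producer → level 1.
A eats C → level 2.
E eats A (level 2); other prey at levels: C 1, B 1 → level 3.
F eats E (level 3); other prey at levels: C 1 → level 4.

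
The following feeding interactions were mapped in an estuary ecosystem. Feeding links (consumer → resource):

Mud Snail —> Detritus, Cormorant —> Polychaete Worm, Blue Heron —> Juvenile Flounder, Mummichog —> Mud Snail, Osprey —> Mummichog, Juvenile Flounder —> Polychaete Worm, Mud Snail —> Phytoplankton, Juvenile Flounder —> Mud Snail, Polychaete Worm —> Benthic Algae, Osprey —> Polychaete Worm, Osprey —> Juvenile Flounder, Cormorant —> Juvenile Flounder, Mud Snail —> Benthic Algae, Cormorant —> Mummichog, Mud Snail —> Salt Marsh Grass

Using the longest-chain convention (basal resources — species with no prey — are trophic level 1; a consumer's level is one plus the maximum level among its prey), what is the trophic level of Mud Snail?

Trophic level 2

Benthic Algae has no prey (basal) → level 1.
Mud Snail eats Benthic Algae (level 1); other prey at levels: Detritus 1, Phytoplankton 1, Salt Marsh Grass 1 → level 2.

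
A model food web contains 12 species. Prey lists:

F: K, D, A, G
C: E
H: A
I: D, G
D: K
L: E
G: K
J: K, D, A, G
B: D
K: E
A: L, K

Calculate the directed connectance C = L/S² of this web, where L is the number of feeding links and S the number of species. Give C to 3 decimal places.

C = 0.132

The web has S = 12 species and L = 19 feeding links.
C = L / S² = 19 / 144 = 0.1319 ≈ 0.132.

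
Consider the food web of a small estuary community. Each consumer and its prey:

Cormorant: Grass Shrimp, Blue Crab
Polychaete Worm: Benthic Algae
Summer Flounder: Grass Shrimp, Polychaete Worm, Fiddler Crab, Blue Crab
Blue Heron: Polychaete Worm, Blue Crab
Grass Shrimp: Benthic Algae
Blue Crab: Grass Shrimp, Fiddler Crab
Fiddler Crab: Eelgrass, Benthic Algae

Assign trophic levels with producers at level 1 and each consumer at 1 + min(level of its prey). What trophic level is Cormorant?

Benthic Algae is a producer → level 1.
Grass Shrimp eats Benthic Algae → level 2.
Cormorant eats Grass Shrimp → level 3.
No prey of Cormorant is below level 2, so 3 is the minimum.

Trophic level 3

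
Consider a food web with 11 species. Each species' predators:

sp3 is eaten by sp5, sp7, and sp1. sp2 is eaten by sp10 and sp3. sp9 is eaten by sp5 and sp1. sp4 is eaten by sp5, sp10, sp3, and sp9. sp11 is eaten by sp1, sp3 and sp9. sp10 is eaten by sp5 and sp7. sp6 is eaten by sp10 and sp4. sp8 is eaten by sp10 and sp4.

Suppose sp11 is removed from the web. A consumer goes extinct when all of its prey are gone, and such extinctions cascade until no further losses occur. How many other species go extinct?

0

Remove sp11.
Every predator of it retains at least one other prey: sp3 still has sp2, sp4; sp9 still has sp4; sp1 still has sp3, sp9.
No consumer loses all prey, so no secondary extinctions occur.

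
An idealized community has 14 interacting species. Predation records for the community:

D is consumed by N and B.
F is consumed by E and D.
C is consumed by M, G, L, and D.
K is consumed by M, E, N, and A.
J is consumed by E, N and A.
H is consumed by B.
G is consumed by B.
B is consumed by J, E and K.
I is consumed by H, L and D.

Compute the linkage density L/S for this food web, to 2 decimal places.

L/S = 1.64

There are L = 23 links among S = 14 species.
L/S = 23/14 = 1.6429 ≈ 1.64.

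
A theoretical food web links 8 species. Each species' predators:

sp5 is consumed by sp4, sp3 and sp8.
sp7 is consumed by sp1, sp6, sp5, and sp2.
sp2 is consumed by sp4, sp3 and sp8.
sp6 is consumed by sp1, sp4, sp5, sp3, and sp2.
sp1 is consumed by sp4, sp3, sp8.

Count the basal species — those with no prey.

1

Basal species (no prey listed): sp7.
Count: 1.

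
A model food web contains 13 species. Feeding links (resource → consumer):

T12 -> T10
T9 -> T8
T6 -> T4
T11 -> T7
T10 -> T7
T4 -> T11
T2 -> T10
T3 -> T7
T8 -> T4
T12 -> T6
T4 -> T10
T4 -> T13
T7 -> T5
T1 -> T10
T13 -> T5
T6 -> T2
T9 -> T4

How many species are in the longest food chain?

One longest chain: T9 → T8 → T4 → T11 → T7 → T5.
It has 6 species and 5 links.

6 species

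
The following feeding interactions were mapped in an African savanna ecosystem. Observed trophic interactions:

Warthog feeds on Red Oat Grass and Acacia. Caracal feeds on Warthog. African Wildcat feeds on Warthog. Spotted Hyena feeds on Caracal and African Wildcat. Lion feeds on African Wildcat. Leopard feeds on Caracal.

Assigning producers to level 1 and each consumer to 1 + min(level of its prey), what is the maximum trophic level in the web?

4

Producers (level 1): Acacia, Red Oat Grass.
Following each consumer down to its lowest-level prey: Acacia → Warthog → Caracal → Leopard (levels 1 through 4).
All prey of Leopard (Caracal 3) are at level 3 or above, so Leopard is at level 1 + 3 = 4.
Every consumer has at least one prey at level 3 or below, so none exceeds level 4.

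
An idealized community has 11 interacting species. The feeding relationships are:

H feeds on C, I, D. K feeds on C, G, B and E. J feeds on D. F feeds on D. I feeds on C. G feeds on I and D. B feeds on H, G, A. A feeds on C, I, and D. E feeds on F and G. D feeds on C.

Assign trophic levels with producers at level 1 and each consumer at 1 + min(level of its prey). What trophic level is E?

C is a producer → level 1.
I eats C → level 2.
G eats I → level 3.
E eats G → level 4.
No prey of E is below level 3, so 4 is the minimum.

Trophic level 4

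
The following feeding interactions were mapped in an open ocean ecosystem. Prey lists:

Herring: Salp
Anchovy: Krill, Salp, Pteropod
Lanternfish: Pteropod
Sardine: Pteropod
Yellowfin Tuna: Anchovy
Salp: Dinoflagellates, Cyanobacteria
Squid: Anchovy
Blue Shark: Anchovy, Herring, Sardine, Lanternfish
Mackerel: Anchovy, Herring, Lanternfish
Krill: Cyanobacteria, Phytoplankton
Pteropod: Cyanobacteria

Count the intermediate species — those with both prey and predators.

Intermediate species (has both prey and predators): Krill, Salp, Pteropod, Anchovy, Herring, Sardine, Lanternfish.
Count: 7.

7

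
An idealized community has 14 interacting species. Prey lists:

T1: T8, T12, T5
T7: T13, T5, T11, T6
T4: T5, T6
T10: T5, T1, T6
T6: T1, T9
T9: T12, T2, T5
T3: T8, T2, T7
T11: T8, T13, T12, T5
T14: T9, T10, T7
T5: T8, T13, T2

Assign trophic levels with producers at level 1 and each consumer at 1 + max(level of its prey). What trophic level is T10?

T8 is a producer → level 1.
T5 eats T8 (level 1); other prey at levels: T13 1, T2 1 → level 2.
T1 eats T5 (level 2); other prey at levels: T8 1, T12 1 → level 3.
T6 eats T1 (level 3); other prey at levels: T9 3 → level 4.
T10 eats T6 (level 4); other prey at levels: T5 2, T1 3 → level 5.

Trophic level 5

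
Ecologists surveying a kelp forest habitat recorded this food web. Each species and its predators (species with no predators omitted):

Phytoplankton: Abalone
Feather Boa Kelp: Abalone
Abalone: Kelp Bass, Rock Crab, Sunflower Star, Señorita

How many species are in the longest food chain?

3 species

One longest chain: Phytoplankton → Abalone → Kelp Bass.
It has 3 species and 2 links.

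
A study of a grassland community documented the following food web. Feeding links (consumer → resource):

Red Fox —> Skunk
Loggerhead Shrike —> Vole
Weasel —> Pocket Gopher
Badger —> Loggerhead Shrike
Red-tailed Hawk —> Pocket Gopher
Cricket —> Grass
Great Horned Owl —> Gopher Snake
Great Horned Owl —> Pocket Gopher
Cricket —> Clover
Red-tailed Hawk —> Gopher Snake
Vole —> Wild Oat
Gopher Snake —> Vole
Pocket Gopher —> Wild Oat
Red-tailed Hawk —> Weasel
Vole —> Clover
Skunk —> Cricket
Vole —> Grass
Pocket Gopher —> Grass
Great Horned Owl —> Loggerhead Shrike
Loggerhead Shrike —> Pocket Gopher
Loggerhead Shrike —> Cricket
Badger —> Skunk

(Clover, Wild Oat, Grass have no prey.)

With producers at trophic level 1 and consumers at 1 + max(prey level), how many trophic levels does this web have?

Producers (level 1): Clover, Wild Oat, Grass.
Clover → Vole → Gopher Snake → Red-tailed Hawk gives Red-tailed Hawk level 4.
No species has a prey at level 4, so no species reaches level 5.

4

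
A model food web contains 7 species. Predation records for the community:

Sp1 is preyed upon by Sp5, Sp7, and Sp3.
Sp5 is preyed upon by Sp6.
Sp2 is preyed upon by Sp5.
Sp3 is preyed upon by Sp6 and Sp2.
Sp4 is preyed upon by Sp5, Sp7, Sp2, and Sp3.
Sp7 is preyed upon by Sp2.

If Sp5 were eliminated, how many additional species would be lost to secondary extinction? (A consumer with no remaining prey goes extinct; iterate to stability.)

Remove Sp5.
Every predator of it retains at least one other prey: Sp6 still has Sp3.
No consumer loses all prey, so no secondary extinctions occur.

0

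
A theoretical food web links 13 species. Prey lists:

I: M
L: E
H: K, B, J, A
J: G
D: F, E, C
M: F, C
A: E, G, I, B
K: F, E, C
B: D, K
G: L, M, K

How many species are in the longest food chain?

One longest chain: E → L → G → J → H.
It has 5 species and 4 links.

5 species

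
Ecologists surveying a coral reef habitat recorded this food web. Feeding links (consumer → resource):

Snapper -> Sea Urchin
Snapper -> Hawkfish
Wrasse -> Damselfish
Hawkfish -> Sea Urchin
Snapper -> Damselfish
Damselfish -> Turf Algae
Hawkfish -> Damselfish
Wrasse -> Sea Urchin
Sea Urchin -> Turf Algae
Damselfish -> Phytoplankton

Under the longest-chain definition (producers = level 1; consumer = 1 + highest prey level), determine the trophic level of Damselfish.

Trophic level 2

Phytoplankton is a producer → level 1.
Damselfish eats Phytoplankton (level 1); other prey at levels: Turf Algae 1 → level 2.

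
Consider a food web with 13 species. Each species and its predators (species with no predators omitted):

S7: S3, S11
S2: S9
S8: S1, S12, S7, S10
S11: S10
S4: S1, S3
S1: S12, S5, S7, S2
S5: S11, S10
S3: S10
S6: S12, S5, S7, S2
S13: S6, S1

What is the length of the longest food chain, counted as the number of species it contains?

5 species

One longest chain: S13 → S6 → S7 → S3 → S10.
It has 5 species and 4 links.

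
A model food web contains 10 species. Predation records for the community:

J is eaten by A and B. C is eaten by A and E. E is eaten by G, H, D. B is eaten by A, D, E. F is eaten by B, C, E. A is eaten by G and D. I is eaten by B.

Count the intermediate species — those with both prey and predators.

Intermediate species (has both prey and predators): B, C, A, E.
Count: 4.

4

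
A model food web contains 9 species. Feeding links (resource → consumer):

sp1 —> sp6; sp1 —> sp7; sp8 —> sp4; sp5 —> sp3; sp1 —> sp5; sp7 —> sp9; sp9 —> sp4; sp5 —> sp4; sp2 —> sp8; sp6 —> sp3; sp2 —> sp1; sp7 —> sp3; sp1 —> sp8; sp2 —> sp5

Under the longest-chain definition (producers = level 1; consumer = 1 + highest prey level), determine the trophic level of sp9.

Trophic level 4

sp2 is a producer → level 1.
sp1 eats sp2 → level 2.
sp7 eats sp1 → level 3.
sp9 eats sp7 → level 4.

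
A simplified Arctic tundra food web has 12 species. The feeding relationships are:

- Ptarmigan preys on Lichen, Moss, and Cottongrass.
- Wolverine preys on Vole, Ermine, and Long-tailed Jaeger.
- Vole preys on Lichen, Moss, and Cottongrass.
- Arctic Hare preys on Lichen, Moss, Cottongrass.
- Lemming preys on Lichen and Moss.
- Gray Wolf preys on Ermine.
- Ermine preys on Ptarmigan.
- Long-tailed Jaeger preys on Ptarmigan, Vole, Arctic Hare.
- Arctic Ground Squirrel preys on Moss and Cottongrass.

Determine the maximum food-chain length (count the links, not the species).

One longest chain: Lichen → Ptarmigan → Ermine → Gray Wolf.
It has 4 species and 3 links.

3 links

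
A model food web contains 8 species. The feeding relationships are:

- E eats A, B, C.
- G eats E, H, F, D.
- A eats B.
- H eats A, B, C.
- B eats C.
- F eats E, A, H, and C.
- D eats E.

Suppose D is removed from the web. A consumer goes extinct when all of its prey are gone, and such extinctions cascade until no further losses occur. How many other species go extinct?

0

Remove D.
Every predator of it retains at least one other prey: G still has E, H, F.
No consumer loses all prey, so no secondary extinctions occur.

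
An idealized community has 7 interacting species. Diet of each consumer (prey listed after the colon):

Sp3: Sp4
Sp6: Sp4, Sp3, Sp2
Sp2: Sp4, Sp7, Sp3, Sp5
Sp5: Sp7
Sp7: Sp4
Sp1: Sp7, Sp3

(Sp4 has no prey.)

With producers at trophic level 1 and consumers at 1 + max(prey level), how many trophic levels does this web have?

5

Producers (level 1): Sp4.
Sp4 → Sp7 → Sp5 → Sp2 → Sp6 gives Sp6 level 5.
No species has a prey at level 5, so no species reaches level 6.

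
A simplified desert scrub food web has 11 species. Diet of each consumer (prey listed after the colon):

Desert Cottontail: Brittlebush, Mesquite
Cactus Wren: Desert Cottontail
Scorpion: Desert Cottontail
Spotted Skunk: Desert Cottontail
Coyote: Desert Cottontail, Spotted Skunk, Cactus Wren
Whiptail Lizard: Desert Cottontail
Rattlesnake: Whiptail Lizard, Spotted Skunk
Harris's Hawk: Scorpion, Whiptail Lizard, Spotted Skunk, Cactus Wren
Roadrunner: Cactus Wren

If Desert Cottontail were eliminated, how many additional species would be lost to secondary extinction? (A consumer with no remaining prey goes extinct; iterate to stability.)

Remove Desert Cottontail.
Round 1: Scorpion (all prey gone), Whiptail Lizard (all prey gone), Spotted Skunk (all prey gone), Cactus Wren (all prey gone) → extinct.
Round 2: Harris's Hawk (all prey gone), Roadrunner (all prey gone), Coyote (all prey gone), Rattlesnake (all prey gone) → extinct.
No further losses. Total secondary extinctions: 8.

8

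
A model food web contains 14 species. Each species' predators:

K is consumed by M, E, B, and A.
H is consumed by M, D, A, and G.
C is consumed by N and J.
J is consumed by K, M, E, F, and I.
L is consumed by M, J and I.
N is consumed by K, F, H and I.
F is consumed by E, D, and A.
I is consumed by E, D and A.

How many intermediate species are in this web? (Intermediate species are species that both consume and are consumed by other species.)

Intermediate species (has both prey and predators): J, N, H, K, I, F.
Count: 6.

6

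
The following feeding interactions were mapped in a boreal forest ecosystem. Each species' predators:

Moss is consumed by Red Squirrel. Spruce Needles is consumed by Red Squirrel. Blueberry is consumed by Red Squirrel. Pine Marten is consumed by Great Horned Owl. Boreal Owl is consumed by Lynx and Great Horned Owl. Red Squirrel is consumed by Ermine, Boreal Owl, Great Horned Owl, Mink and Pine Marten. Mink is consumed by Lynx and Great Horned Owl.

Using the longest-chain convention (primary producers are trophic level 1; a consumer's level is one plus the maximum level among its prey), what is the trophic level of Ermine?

Blueberry is a producer → level 1.
Red Squirrel eats Blueberry (level 1); other prey at levels: Spruce Needles 1, Moss 1 → level 2.
Ermine eats Red Squirrel → level 3.

Trophic level 3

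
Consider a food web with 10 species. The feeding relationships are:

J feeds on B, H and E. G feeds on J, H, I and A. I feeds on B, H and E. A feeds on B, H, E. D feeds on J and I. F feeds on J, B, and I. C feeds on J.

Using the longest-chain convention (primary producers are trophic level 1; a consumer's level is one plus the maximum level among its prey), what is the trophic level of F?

E is a producer → level 1.
I eats E (level 1); other prey at levels: H 1, B 1 → level 2.
F eats I (level 2); other prey at levels: B 1, J 2 → level 3.

Trophic level 3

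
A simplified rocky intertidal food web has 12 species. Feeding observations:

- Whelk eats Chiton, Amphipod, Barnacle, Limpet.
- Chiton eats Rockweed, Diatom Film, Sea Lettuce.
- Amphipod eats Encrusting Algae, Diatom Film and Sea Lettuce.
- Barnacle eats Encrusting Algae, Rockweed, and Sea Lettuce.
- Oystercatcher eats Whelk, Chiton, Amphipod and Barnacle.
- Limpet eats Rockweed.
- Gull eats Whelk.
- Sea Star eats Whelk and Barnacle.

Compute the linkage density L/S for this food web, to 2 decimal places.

There are L = 21 links among S = 12 species.
L/S = 21/12 = 1.7500 ≈ 1.75.

L/S = 1.75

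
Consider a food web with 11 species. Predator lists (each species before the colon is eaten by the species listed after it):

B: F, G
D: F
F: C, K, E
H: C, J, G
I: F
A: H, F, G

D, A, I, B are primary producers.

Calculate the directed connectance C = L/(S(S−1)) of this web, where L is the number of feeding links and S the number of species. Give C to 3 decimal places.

The web has S = 11 species and L = 13 feeding links.
C = L / (S(S−1)) = 13 / 110 = 0.1182 ≈ 0.118.

C = 0.118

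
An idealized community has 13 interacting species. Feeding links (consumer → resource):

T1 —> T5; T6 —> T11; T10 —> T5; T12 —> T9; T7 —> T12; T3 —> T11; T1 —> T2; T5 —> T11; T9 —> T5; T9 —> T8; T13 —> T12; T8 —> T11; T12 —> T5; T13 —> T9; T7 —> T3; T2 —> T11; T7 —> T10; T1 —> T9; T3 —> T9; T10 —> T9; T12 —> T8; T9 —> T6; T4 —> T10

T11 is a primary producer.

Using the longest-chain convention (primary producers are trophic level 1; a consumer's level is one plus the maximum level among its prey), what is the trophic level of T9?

Trophic level 3

T11 is a producer → level 1.
T6 eats T11 → level 2.
T9 eats T6 (level 2); other prey at levels: T8 2, T5 2 → level 3.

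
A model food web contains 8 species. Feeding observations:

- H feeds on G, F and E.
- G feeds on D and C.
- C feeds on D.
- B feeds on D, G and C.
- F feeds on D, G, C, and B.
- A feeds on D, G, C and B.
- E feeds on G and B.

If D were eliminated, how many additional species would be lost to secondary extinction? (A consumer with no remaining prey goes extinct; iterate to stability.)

Remove D.
Round 1: C (all prey gone) → extinct.
Round 2: G (all prey gone) → extinct.
Round 3: B (all prey gone) → extinct.
Round 4: E (all prey gone), A (all prey gone), F (all prey gone) → extinct.
Round 5: H (all prey gone) → extinct.
No further losses. Total secondary extinctions: 7.

7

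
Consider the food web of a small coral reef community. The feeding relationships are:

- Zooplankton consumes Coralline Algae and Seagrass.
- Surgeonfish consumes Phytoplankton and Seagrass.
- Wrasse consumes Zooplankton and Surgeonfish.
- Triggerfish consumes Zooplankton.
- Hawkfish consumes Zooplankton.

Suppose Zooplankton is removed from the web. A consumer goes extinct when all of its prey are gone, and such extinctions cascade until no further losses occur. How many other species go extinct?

2

Remove Zooplankton.
Round 1: Hawkfish (all prey gone), Triggerfish (all prey gone) → extinct.
No further losses. Total secondary extinctions: 2.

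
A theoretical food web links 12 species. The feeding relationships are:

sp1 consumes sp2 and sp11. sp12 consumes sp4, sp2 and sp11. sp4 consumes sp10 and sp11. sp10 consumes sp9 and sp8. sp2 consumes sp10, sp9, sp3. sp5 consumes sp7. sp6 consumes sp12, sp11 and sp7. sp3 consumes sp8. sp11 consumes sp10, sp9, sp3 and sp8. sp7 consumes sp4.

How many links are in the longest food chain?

5 links

One longest chain: sp8 → sp3 → sp11 → sp4 → sp7 → sp5.
It has 6 species and 5 links.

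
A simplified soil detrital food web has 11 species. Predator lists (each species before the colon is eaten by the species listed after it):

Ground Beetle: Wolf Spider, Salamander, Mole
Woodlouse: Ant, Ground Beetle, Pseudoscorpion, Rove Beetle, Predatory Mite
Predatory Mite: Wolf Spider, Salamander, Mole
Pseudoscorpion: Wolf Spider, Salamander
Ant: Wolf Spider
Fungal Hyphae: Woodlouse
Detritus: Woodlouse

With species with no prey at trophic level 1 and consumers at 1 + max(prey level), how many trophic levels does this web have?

Basal resources (level 1): Fungal Hyphae, Detritus.
Fungal Hyphae → Woodlouse → Ground Beetle → Mole gives Mole level 4.
No species has a prey at level 4, so no species reaches level 5.

4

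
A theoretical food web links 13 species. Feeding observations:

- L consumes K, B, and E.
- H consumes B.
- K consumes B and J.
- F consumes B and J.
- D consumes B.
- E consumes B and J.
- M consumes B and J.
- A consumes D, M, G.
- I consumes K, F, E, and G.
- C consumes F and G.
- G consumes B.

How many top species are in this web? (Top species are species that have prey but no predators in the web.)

5

Top species (has prey, but nothing eats it): H, C, A, L, I.
Count: 5.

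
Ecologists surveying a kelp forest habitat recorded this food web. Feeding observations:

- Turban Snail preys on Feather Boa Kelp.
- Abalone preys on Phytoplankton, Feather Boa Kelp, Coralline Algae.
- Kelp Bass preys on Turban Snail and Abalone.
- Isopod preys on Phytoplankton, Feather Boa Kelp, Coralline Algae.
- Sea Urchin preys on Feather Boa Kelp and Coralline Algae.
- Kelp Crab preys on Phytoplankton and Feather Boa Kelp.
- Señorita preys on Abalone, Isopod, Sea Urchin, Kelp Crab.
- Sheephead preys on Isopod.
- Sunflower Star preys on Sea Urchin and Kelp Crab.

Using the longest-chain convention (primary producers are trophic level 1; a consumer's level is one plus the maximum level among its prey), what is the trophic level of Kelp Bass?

Trophic level 3

Coralline Algae is a producer → level 1.
Abalone eats Coralline Algae (level 1); other prey at levels: Feather Boa Kelp 1, Phytoplankton 1 → level 2.
Kelp Bass eats Abalone (level 2); other prey at levels: Turban Snail 2 → level 3.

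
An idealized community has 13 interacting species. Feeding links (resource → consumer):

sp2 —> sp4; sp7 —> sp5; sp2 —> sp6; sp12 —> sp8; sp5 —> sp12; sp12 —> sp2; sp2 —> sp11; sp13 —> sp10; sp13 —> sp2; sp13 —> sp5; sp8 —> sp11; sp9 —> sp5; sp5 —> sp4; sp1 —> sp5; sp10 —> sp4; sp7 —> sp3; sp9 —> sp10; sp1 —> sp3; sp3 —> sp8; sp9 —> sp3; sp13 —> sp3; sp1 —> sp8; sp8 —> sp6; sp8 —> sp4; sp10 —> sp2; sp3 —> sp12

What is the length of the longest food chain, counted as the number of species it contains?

5 species

One longest chain: sp13 → sp5 → sp12 → sp8 → sp4.
It has 5 species and 4 links.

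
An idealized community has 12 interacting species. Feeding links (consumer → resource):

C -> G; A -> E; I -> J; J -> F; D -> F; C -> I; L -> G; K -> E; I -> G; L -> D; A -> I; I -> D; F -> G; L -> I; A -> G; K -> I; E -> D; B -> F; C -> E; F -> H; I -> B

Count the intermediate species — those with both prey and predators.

Intermediate species (has both prey and predators): F, J, B, D, E, I.
Count: 6.

6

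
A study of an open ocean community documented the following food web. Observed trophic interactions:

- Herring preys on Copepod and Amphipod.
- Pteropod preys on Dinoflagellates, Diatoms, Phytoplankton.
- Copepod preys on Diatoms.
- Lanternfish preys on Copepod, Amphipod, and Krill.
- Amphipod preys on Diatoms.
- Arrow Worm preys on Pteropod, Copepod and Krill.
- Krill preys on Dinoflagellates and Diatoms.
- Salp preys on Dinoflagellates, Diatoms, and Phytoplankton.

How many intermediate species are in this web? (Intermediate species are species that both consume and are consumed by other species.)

4

Intermediate species (has both prey and predators): Pteropod, Amphipod, Copepod, Krill.
Count: 4.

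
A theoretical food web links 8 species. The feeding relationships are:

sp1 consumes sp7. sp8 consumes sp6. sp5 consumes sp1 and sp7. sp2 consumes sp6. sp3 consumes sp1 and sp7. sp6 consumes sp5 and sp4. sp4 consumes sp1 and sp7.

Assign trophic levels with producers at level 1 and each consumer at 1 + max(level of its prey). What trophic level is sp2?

sp7 is a producer → level 1.
sp1 eats sp7 → level 2.
sp4 eats sp1 (level 2); other prey at levels: sp7 1 → level 3.
sp6 eats sp4 (level 3); other prey at levels: sp5 3 → level 4.
sp2 eats sp6 → level 5.

Trophic level 5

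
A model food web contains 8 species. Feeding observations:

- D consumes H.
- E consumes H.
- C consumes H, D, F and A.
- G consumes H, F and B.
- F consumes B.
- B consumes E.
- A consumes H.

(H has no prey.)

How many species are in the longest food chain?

One longest chain: H → E → B → F → G.
It has 5 species and 4 links.

5 species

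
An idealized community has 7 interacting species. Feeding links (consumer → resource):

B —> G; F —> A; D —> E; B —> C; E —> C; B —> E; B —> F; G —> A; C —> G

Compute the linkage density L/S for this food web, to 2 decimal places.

L/S = 1.29

There are L = 9 links among S = 7 species.
L/S = 9/7 = 1.2857 ≈ 1.29.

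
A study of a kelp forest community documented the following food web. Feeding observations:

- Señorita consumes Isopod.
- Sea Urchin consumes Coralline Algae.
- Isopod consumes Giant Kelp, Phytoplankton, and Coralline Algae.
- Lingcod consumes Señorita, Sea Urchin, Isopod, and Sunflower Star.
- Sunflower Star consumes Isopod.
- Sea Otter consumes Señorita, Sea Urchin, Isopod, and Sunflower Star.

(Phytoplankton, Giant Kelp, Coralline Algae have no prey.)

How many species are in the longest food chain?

One longest chain: Phytoplankton → Isopod → Señorita → Sea Otter.
It has 4 species and 3 links.

4 species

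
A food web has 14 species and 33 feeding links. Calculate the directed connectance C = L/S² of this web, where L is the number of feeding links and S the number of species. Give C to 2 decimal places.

C = 0.17

The web has S = 14 species and L = 33 feeding links.
C = L / S² = 33 / 196 = 0.1684 ≈ 0.17.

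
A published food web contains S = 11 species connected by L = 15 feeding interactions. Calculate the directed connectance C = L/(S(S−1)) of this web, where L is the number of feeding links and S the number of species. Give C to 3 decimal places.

C = 0.136

The web has S = 11 species and L = 15 feeding links.
C = L / (S(S−1)) = 15 / 110 = 0.1364 ≈ 0.136.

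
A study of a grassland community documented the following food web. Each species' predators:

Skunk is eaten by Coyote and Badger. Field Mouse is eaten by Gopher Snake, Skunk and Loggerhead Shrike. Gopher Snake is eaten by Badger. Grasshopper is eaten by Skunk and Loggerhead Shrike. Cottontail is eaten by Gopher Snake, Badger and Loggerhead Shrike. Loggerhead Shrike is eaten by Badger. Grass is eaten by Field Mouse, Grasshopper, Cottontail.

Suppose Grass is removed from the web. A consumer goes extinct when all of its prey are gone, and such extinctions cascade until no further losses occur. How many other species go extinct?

8

Remove Grass.
Round 1: Field Mouse (all prey gone), Cottontail (all prey gone), Grasshopper (all prey gone) → extinct.
Round 2: Skunk (all prey gone), Loggerhead Shrike (all prey gone), Gopher Snake (all prey gone) → extinct.
Round 3: Badger (all prey gone), Coyote (all prey gone) → extinct.
No further losses. Total secondary extinctions: 8.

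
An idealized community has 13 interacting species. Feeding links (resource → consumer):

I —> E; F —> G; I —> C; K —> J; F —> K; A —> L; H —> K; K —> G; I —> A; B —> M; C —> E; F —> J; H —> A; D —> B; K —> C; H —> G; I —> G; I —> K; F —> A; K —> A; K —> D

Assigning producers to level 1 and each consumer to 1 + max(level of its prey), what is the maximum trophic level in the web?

5

Producers (level 1): F, I, H.
F → K → D → B → M gives M level 5.
No species has a prey at level 5, so no species reaches level 6.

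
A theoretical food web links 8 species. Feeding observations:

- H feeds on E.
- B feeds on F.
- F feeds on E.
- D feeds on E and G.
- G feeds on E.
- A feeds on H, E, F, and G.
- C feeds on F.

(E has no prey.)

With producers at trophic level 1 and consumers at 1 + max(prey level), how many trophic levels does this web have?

3

Producers (level 1): E.
E → F → B gives B level 3.
No species has a prey at level 3, so no species reaches level 4.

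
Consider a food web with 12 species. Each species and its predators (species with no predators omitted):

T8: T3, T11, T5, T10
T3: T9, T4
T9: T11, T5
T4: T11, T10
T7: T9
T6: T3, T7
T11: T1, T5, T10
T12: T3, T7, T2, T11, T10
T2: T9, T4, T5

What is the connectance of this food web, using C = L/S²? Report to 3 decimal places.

The web has S = 12 species and L = 24 feeding links.
C = L / S² = 24 / 144 = 0.1667 ≈ 0.167.

C = 0.167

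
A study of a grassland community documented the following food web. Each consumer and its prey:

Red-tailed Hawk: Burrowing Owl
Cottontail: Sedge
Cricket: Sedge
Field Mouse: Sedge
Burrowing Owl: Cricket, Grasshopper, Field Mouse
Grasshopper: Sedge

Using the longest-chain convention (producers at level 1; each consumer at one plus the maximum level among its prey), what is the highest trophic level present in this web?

Producers (level 1): Sedge.
Sedge → Cricket → Burrowing Owl → Red-tailed Hawk gives Red-tailed Hawk level 4.
No species has a prey at level 4, so no species reaches level 5.

4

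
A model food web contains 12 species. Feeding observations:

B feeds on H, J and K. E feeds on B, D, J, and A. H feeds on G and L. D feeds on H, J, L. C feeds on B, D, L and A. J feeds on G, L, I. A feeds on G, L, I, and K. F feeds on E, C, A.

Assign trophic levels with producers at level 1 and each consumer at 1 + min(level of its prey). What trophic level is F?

Trophic level 3

L is a producer → level 1.
C eats L → level 2.
F eats C → level 3.
No prey of F is below level 2, so 3 is the minimum.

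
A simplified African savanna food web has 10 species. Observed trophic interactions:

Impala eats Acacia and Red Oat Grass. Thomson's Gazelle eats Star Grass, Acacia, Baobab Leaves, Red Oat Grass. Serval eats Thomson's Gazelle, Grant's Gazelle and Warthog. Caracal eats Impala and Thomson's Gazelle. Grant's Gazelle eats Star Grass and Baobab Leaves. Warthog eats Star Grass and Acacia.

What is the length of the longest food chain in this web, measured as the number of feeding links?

2 links

One longest chain: Star Grass → Grant's Gazelle → Serval.
It has 3 species and 2 links.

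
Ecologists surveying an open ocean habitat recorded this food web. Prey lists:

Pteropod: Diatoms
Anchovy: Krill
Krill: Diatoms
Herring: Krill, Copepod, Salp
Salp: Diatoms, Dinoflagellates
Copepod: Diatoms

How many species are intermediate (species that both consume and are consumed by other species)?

3

Intermediate species (has both prey and predators): Krill, Copepod, Salp.
Count: 3.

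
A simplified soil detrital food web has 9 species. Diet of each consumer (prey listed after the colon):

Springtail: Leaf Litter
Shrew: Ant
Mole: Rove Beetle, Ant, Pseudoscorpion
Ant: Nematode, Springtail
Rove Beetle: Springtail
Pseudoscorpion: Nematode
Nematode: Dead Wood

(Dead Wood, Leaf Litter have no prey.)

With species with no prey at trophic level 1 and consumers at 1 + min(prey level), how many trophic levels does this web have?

4

Basal resources (level 1): Dead Wood, Leaf Litter.
Following each consumer down to its lowest-level prey: Leaf Litter → Springtail → Rove Beetle → Mole (levels 1 through 4).
All prey of Mole (Rove Beetle 3, Ant 3, Pseudoscorpion 3) are at level 3 or above, so Mole is at level 1 + 3 = 4.
Every consumer has at least one prey at level 3 or below, so none exceeds level 4.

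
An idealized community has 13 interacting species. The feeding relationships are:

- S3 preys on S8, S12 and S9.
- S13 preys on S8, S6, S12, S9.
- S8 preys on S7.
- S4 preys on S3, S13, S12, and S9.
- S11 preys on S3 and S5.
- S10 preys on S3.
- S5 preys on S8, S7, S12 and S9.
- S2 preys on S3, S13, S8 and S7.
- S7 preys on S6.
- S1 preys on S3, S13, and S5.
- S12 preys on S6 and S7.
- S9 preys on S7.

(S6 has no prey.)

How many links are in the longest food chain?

4 links

One longest chain: S6 → S7 → S12 → S3 → S10.
It has 5 species and 4 links.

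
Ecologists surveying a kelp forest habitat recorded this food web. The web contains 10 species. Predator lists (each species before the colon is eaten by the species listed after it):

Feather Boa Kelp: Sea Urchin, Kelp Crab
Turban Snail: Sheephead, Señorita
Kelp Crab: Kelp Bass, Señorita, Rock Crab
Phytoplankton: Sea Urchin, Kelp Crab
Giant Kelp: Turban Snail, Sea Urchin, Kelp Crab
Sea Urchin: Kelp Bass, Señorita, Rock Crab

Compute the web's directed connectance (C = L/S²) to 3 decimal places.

The web has S = 10 species and L = 15 feeding links.
C = L / S² = 15 / 100 = 0.1500 ≈ 0.150.

C = 0.150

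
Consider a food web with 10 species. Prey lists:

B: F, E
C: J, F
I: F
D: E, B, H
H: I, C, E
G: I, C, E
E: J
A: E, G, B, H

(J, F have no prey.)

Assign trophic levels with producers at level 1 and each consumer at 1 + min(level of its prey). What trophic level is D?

Trophic level 3

J is a producer → level 1.
E eats J → level 2.
D eats E → level 3.
No prey of D is below level 2, so 3 is the minimum.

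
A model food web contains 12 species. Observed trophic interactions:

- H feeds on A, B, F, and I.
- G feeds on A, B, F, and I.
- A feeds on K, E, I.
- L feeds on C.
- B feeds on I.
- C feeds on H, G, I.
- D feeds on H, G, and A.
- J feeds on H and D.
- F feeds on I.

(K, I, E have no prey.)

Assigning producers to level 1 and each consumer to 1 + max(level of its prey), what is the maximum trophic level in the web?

Producers (level 1): K, I, E.
K → A → G → C → L gives L level 5.
No species has a prey at level 5, so no species reaches level 6.

5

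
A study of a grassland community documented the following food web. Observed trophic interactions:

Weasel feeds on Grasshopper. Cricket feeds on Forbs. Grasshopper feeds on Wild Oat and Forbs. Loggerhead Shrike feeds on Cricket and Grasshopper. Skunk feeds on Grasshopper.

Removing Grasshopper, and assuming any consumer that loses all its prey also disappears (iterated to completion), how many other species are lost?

Remove Grasshopper.
Round 1: Weasel (all prey gone), Skunk (all prey gone) → extinct.
No further losses. Total secondary extinctions: 2.

2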